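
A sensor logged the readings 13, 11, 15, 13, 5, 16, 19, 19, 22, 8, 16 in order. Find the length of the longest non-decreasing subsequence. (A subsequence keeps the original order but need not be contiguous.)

6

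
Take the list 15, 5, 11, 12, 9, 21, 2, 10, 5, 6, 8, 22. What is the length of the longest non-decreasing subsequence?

5

Track the smallest tail for each achievable length (allowing ties):
15 → extends → [15]
5 → replaces 15 → [5]
11 → extends → [5, 11]
12 → extends → [5, 11, 12]
9 → replaces 11 → [5, 9, 12]
21 → extends → [5, 9, 12, 21]
2 → replaces 5 → [2, 9, 12, 21]
10 → replaces 12 → [2, 9, 10, 21]
5 → replaces 9 → [2, 5, 10, 21]
6 → replaces 10 → [2, 5, 6, 21]
8 → replaces 21 → [2, 5, 6, 8]
22 → extends → [2, 5, 6, 8, 22]
Five tails, so the longest non-decreasing subsequence has length 5 (e.g. 5, 11, 12, 21, 22).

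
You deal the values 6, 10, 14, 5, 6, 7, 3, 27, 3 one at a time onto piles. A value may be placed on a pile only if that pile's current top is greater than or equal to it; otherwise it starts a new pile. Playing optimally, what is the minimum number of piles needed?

Place each on the leftmost legal pile:
6 → new pile 1 (tops now [6])
10 → new pile 2 (tops now [6, 10])
14 → new pile 3 (tops now [6, 10, 14])
5 → pile 1 (tops now [5, 10, 14])
6 → pile 2 (tops now [5, 6, 14])
7 → pile 3 (tops now [5, 6, 7])
3 → pile 1 (tops now [3, 6, 7])
27 → new pile 4 (tops now [3, 6, 7, 27])
3 → pile 1 (tops now [3, 6, 7, 27])
Four piles.

4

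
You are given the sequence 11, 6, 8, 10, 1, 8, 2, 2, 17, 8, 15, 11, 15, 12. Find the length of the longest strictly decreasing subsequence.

4

Negate each value so 'decreasing' becomes 'increasing', then run patience tails on the negated sequence:
-11 → extends → [-11]
-6 → extends → [-11, -6]
-8 → replaces -6 → [-11, -8]
-10 → replaces -8 → [-11, -10]
-1 → extends → [-11, -10, -1]
-8 → replaces -1 → [-11, -10, -8]
-2 → extends → [-11, -10, -8, -2]
-2 → already a tail → [-11, -10, -8, -2]
-17 → replaces -11 → [-17, -10, -8, -2]
-8 → already a tail → [-17, -10, -8, -2]
-15 → replaces -10 → [-17, -15, -8, -2]
-11 → replaces -8 → [-17, -15, -11, -2]
-15 → already a tail → [-17, -15, -11, -2]
-12 → replaces -11 → [-17, -15, -12, -2]
Four tails, so the longest strictly decreasing subsequence of the original has length 4.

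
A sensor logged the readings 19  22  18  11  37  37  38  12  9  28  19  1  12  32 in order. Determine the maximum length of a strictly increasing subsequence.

4

Track the smallest tail for each achievable length (strict):
19 → extends → [19]
22 → extends → [19, 22]
18 → replaces 19 → [18, 22]
11 → replaces 18 → [11, 22]
37 → extends → [11, 22, 37]
37 → already a tail → [11, 22, 37]
38 → extends → [11, 22, 37, 38]
12 → replaces 22 → [11, 12, 37, 38]
9 → replaces 11 → [9, 12, 37, 38]
28 → replaces 37 → [9, 12, 28, 38]
19 → replaces 28 → [9, 12, 19, 38]
1 → replaces 9 → [1, 12, 19, 38]
12 → already a tail → [1, 12, 19, 38]
32 → replaces 38 → [1, 12, 19, 32]
Four tails, so the longest strictly increasing subsequence has length 4 (e.g. 19, 22, 37, 38).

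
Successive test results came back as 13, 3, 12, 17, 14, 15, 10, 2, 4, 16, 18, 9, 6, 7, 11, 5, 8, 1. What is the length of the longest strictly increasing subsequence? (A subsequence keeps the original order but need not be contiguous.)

6

Track the smallest tail for each achievable length (strict):
13 → extends → [13]
3 → replaces 13 → [3]
12 → extends → [3, 12]
17 → extends → [3, 12, 17]
14 → replaces 17 → [3, 12, 14]
15 → extends → [3, 12, 14, 15]
10 → replaces 12 → [3, 10, 14, 15]
2 → replaces 3 → [2, 10, 14, 15]
4 → replaces 10 → [2, 4, 14, 15]
16 → extends → [2, 4, 14, 15, 16]
18 → extends → [2, 4, 14, 15, 16, 18]
9 → replaces 14 → [2, 4, 9, 15, 16, 18]
6 → replaces 9 → [2, 4, 6, 15, 16, 18]
7 → replaces 15 → [2, 4, 6, 7, 16, 18]
11 → replaces 16 → [2, 4, 6, 7, 11, 18]
5 → replaces 6 → [2, 4, 5, 7, 11, 18]
8 → replaces 11 → [2, 4, 5, 7, 8, 18]
1 → replaces 2 → [1, 4, 5, 7, 8, 18]
Six tails, so the longest strictly increasing subsequence has length 6 (e.g. 3, 12, 14, 15, 16, 18).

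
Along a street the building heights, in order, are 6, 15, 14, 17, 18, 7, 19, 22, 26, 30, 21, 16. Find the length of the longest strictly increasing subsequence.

8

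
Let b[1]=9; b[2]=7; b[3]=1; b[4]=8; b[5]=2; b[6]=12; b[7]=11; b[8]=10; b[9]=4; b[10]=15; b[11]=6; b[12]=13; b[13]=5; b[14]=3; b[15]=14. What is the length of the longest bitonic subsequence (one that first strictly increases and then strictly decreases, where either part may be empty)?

inc[i] = longest strictly increasing subsequence ending at i; dec[i] = longest strictly decreasing subsequence starting at i:
i:      1  2  3  4  5  6  7  8  9 10 11 12 13 14 15
b[i]:   9  7  1  8  2 12 11 10  4 15  6 13  5  3 14
inc:    1  1  1  2  2  3  3  3  3  4  4  5  4  3  6
dec:    5  4  1  4  1  6  5  4  2  4  3  3  2  1  1
Best peak at i=6 (value 12): inc=3, dec=6, length 3+6−1 = 8.

8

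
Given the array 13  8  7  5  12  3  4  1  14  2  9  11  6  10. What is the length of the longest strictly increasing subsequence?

4

Let dp[i] be the length of the longest such subsequence ending at index i:
i:      1  2  3  4  5  6  7  8  9 10 11 12 13 14
a[i]:  13  8  7  5 12  3  4  1 14  2  9 11  6 10
dp:     1  1  1  1  2  1  2  1  3  2  3  4  3  4
Maximum dp value is 4.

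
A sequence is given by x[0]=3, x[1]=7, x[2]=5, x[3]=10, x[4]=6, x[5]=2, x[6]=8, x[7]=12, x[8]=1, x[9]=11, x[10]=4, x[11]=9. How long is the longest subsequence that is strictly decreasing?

4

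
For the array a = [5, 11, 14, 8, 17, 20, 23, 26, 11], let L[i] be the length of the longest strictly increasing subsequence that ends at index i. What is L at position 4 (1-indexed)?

2

dp[i] = 1 + max{dp[j] : j<i, a[j]<a[i]} (or 1 if no such j):
i:      1  2  3  4  5  6  7  8  9
a[i]:   5 11 14  8 17 20 23 26 11
dp:     1  2  3  2  4  5  6  7  3
At index 4 the value is 2.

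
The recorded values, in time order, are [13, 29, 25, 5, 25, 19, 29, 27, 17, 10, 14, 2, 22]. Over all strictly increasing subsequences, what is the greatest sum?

Let S[i] be the best sum of a strictly increasing subsequence ending at i:
i:      1  2  3  4  5  6  7  8  9 10 11 12 13
a[i]:  13 29 25  5 25 19 29 27 17 10 14  2 22
S:     13 42 38  5 38 32 67 65 30 15 29  2 54
Maximum is 67 (e.g. 13 + 25 + 29).

67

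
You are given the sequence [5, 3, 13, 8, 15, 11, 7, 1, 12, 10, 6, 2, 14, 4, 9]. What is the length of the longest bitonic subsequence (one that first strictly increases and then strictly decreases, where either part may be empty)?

7

inc[i] = longest strictly increasing subsequence ending at i; dec[i] = longest strictly decreasing subsequence starting at i:
i:      1  2  3  4  5  6  7  8  9 10 11 12 13 14 15
a[i]:   5  3 13  8 15 11  7  1 12 10  6  2 14  4  9
inc:    1  1  2  2  3  3  2  1  4  3  2  2  5  3  4
dec:    3  2  5  4  5  4  3  1  4  3  2  1  2  1  1
Best peak at i=5 (value 15): inc=3, dec=5, length 3+5−1 = 7.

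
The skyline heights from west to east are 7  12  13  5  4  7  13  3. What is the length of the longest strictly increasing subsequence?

3

Let dp[i] be the length of the longest such subsequence ending at index i:
i:      1  2  3  4  5  6  7  8
a[i]:   7 12 13  5  4  7 13  3
dp:     1  2  3  1  1  2  3  1
Maximum dp value is 3.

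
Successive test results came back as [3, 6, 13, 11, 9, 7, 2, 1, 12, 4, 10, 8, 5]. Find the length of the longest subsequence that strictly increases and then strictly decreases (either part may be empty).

inc[i] = longest strictly increasing subsequence ending at i; dec[i] = longest strictly decreasing subsequence starting at i:
i:      1  2  3  4  5  6  7  8  9 10 11 12 13
a[i]:   3  6 13 11  9  7  2  1 12  4 10  8  5
inc:    1  2  3  3  3  3  1  1  4  2  4  4  3
dec:    3  3  6  5  4  3  2  1  4  1  3  2  1
Best peak at i=3 (value 13): inc=3, dec=6, length 3+6−1 = 8.

8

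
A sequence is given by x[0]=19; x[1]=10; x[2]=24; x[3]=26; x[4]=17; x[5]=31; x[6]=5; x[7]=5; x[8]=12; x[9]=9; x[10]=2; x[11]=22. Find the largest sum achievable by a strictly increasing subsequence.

100

Let S[i] be the best sum of a strictly increasing subsequence ending at i:
i:       0   1   2   3   4   5   6   7   8   9  10  11
x[i]:   19  10  24  26  17  31   5   5  12   9   2  22
S:      19  10  43  69  27 100   5   5  22  14   2  49
Maximum is 100 (e.g. 19 + 24 + 26 + 31).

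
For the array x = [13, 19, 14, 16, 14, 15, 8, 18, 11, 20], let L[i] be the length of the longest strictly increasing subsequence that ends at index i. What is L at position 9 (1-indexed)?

2

dp[i] = 1 + max{dp[j] : j<i, x[j]<x[i]} (or 1 if no such j):
i:      1  2  3  4  5  6  7  8  9 10
x[i]:  13 19 14 16 14 15  8 18 11 20
dp:     1  2  2  3  2  3  1  4  2  5
At index 9 the value is 2.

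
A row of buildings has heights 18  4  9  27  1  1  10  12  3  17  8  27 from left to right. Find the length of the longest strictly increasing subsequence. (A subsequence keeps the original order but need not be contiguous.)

6

Let dp[i] be the length of the longest such subsequence ending at index i:
i:      1  2  3  4  5  6  7  8  9 10 11 12
a[i]:  18  4  9 27  1  1 10 12  3 17  8 27
dp:     1  1  2  3  1  1  3  4  2  5  3  6
Maximum dp value is 6.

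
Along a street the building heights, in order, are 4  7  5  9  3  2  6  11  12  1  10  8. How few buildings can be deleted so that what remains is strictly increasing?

Fewest deletions = n − (longest strictly increasing subsequence).
Patience tails:
4 → extends → [4]
7 → extends → [4, 7]
5 → replaces 7 → [4, 5]
9 → extends → [4, 5, 9]
3 → replaces 4 → [3, 5, 9]
2 → replaces 3 → [2, 5, 9]
6 → replaces 9 → [2, 5, 6]
11 → extends → [2, 5, 6, 11]
12 → extends → [2, 5, 6, 11, 12]
1 → replaces 2 → [1, 5, 6, 11, 12]
10 → replaces 11 → [1, 5, 6, 10, 12]
8 → replaces 10 → [1, 5, 6, 8, 12]
Longest strictly increasing subsequence has length 5, so deletions = 12 − 5 = 7.

7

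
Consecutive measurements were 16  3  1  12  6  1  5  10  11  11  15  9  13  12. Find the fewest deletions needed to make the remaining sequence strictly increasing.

Fewest deletions = n − (longest strictly increasing subsequence).
Patience tails:
16 → extends → [16]
3 → replaces 16 → [3]
1 → replaces 3 → [1]
12 → extends → [1, 12]
6 → replaces 12 → [1, 6]
1 → already a tail → [1, 6]
5 → replaces 6 → [1, 5]
10 → extends → [1, 5, 10]
11 → extends → [1, 5, 10, 11]
11 → already a tail → [1, 5, 10, 11]
15 → extends → [1, 5, 10, 11, 15]
9 → replaces 10 → [1, 5, 9, 11, 15]
13 → replaces 15 → [1, 5, 9, 11, 13]
12 → replaces 13 → [1, 5, 9, 11, 12]
Longest strictly increasing subsequence has length 5, so deletions = 14 − 5 = 9.

9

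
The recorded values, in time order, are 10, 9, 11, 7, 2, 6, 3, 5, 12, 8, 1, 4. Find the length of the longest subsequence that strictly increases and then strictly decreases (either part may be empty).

inc[i] = longest strictly increasing subsequence ending at i; dec[i] = longest strictly decreasing subsequence starting at i:
i:      1  2  3  4  5  6  7  8  9 10 11 12
a[i]:  10  9 11  7  2  6  3  5 12  8  1  4
inc:    1  1  2  1  1  2  2  3  4  4  1  3
dec:    6  5  5  4  2  3  2  2  3  2  1  1
Best peak at i=1 (value 10): inc=1, dec=6, length 1+6−1 = 6.

6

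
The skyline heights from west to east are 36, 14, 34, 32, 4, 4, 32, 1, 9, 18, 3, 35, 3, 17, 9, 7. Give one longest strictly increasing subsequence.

Patience tails give the LIS length; then backtrack through the dp parents:
36 → extends → [36]
14 → replaces 36 → [14]
34 → extends → [14, 34]
32 → replaces 34 → [14, 32]
4 → replaces 14 → [4, 32]
4 → already a tail → [4, 32]
32 → already a tail → [4, 32]
1 → replaces 4 → [1, 32]
9 → replaces 32 → [1, 9]
18 → extends → [1, 9, 18]
3 → replaces 9 → [1, 3, 18]
35 → extends → [1, 3, 18, 35]
3 → already a tail → [1, 3, 18, 35]
17 → replaces 18 → [1, 3, 17, 35]
9 → replaces 17 → [1, 3, 9, 35]
7 → replaces 9 → [1, 3, 7, 35]
Length 4; one witness is 4, 9, 18, 35.

4, 9, 18, 35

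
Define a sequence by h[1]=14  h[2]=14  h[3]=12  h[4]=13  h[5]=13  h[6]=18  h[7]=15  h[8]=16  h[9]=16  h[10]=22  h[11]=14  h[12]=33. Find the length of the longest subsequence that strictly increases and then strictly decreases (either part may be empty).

inc[i] = longest strictly increasing subsequence ending at i; dec[i] = longest strictly decreasing subsequence starting at i:
i:      1  2  3  4  5  6  7  8  9 10 11 12
h[i]:  14 14 12 13 13 18 15 16 16 22 14 33
inc:    1  1  1  2  2  3  3  4  4  5  3  6
dec:    2  2  1  1  1  3  2  2  2  2  1  1
Best peak at i=10 (value 22): inc=5, dec=2, length 5+2−1 = 6.

6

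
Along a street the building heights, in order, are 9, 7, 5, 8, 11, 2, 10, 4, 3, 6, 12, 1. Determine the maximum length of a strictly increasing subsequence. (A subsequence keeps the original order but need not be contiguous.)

4

Track the smallest tail for each achievable length (strict):
9 → extends → [9]
7 → replaces 9 → [7]
5 → replaces 7 → [5]
8 → extends → [5, 8]
11 → extends → [5, 8, 11]
2 → replaces 5 → [2, 8, 11]
10 → replaces 11 → [2, 8, 10]
4 → replaces 8 → [2, 4, 10]
3 → replaces 4 → [2, 3, 10]
6 → replaces 10 → [2, 3, 6]
12 → extends → [2, 3, 6, 12]
1 → replaces 2 → [1, 3, 6, 12]
Four tails, so the longest strictly increasing subsequence has length 4 (e.g. 7, 8, 11, 12).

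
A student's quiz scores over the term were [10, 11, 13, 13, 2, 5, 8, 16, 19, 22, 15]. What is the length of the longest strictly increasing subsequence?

6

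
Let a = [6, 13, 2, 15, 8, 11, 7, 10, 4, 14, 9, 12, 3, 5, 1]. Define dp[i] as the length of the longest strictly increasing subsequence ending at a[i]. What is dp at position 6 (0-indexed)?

2

dp[i] = 1 + max{dp[j] : j<i, a[j]<a[i]} (or 1 if no such j):
i:      0  1  2  3  4  5  6  7  8  9 10 11 12 13 14
a[i]:   6 13  2 15  8 11  7 10  4 14  9 12  3  5  1
dp:     1  2  1  3  2  3  2  3  2  4  3  4  2  3  1
At index 6 the value is 2.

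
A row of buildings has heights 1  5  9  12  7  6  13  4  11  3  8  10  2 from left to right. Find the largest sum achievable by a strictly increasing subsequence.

40

Let S[i] be the best sum of a strictly increasing subsequence ending at i:
i:      1  2  3  4  5  6  7  8  9 10 11 12 13
a[i]:   1  5  9 12  7  6 13  4 11  3  8 10  2
S:      1  6 15 27 13 12 40  5 26  4 21 31  3
Maximum is 40 (e.g. 1 + 5 + 9 + 12 + 13).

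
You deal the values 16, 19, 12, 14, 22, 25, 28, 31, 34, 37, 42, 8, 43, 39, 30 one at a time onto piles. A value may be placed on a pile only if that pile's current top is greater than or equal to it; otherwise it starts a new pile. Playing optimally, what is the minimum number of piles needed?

10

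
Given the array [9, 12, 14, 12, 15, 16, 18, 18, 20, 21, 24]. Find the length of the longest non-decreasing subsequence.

10

Let dp[i] be the length of the longest such subsequence ending at index i:
i:      1  2  3  4  5  6  7  8  9 10 11
a[i]:   9 12 14 12 15 16 18 18 20 21 24
dp:     1  2  3  3  4  5  6  7  8  9 10
Maximum dp value is 10.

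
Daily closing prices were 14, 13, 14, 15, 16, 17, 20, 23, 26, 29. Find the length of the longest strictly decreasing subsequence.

2

Negate each value so 'decreasing' becomes 'increasing', then run patience tails on the negated sequence:
-14 → extends → [-14]
-13 → extends → [-14, -13]
-14 → already a tail → [-14, -13]
-15 → replaces -14 → [-15, -13]
-16 → replaces -15 → [-16, -13]
-17 → replaces -16 → [-17, -13]
-20 → replaces -17 → [-20, -13]
-23 → replaces -20 → [-23, -13]
-26 → replaces -23 → [-26, -13]
-29 → replaces -26 → [-29, -13]
Two tails, so the longest strictly decreasing subsequence of the original has length 2.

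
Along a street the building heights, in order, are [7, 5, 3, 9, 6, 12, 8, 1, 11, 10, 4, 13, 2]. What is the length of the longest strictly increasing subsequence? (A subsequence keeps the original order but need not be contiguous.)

5

Track the smallest tail for each achievable length (strict):
7 → extends → [7]
5 → replaces 7 → [5]
3 → replaces 5 → [3]
9 → extends → [3, 9]
6 → replaces 9 → [3, 6]
12 → extends → [3, 6, 12]
8 → replaces 12 → [3, 6, 8]
1 → replaces 3 → [1, 6, 8]
11 → extends → [1, 6, 8, 11]
10 → replaces 11 → [1, 6, 8, 10]
4 → replaces 6 → [1, 4, 8, 10]
13 → extends → [1, 4, 8, 10, 13]
2 → replaces 4 → [1, 2, 8, 10, 13]
Five tails, so the longest strictly increasing subsequence has length 5 (e.g. 5, 6, 8, 11, 13).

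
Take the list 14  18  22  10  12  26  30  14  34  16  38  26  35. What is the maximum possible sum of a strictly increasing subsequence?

Let S[i] be the best sum of a strictly increasing subsequence ending at i:
i:       1   2   3   4   5   6   7   8   9  10  11  12  13
a[i]:   14  18  22  10  12  26  30  14  34  16  38  26  35
S:      14  32  54  10  22  80 110  36 144  52 182  80 179
Maximum is 182 (e.g. 14 + 18 + 22 + 26 + 30 + 34 + 38).

182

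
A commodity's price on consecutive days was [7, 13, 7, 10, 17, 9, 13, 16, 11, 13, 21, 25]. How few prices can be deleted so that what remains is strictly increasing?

Fewest deletions = n − (longest strictly increasing subsequence).
i:      1  2  3  4  5  6  7  8  9 10 11 12
a[i]:   7 13  7 10 17  9 13 16 11 13 21 25
dp:     1  2  1  2  3  2  3  4  3  4  5  6
max dp = 6, so deletions = 12 − 6 = 6.

6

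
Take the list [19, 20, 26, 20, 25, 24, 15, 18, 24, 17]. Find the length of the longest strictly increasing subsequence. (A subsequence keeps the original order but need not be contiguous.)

Let dp[i] be the length of the longest such subsequence ending at index i:
i:      1  2  3  4  5  6  7  8  9 10
a[i]:  19 20 26 20 25 24 15 18 24 17
dp:     1  2  3  2  3  3  1  2  3  2
Maximum dp value is 3.

3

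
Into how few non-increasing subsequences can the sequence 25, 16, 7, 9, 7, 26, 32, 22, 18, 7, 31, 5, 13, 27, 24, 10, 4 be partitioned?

Place each on the leftmost legal pile:
25 → new pile 1 (tops now [25])
16 → pile 1 (tops now [16])
7 → pile 1 (tops now [7])
9 → new pile 2 (tops now [7, 9])
7 → pile 1 (tops now [7, 9])
26 → new pile 3 (tops now [7, 9, 26])
32 → new pile 4 (tops now [7, 9, 26, 32])
22 → pile 3 (tops now [7, 9, 22, 32])
18 → pile 3 (tops now [7, 9, 18, 32])
7 → pile 1 (tops now [7, 9, 18, 32])
31 → pile 4 (tops now [7, 9, 18, 31])
5 → pile 1 (tops now [5, 9, 18, 31])
13 → pile 3 (tops now [5, 9, 13, 31])
27 → pile 4 (tops now [5, 9, 13, 27])
24 → pile 4 (tops now [5, 9, 13, 24])
10 → pile 3 (tops now [5, 9, 10, 24])
4 → pile 1 (tops now [4, 9, 10, 24])
Four piles.

4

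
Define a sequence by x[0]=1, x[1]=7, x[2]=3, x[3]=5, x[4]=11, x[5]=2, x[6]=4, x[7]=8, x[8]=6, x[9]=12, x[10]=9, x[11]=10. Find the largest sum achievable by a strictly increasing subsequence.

Let S[i] be the best sum of a strictly increasing subsequence ending at i:
i:      0  1  2  3  4  5  6  7  8  9 10 11
x[i]:   1  7  3  5 11  2  4  8  6 12  9 10
S:      1  8  4  9 20  3  8 17 15 32 26 36
Maximum is 36 (e.g. 1 + 3 + 5 + 8 + 9 + 10).

36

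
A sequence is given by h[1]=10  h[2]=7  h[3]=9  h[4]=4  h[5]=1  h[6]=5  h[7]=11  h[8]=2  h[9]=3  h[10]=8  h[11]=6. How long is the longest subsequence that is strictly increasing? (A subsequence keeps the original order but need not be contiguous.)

Let dp[i] be the length of the longest such subsequence ending at index i:
i:      1  2  3  4  5  6  7  8  9 10 11
h[i]:  10  7  9  4  1  5 11  2  3  8  6
dp:     1  1  2  1  1  2  3  2  3  4  4
Maximum dp value is 4.

4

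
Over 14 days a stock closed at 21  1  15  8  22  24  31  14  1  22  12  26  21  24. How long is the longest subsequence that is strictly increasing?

Let dp[i] be the length of the longest such subsequence ending at index i:
i:      1  2  3  4  5  6  7  8  9 10 11 12 13 14
a[i]:  21  1 15  8 22 24 31 14  1 22 12 26 21 24
dp:     1  1  2  2  3  4  5  3  1  4  3  5  4  5
Maximum dp value is 5.

5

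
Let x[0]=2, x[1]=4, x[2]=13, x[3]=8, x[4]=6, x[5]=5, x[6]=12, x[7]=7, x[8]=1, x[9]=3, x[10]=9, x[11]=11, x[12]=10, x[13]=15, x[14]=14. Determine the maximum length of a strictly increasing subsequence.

7

Track the smallest tail for each achievable length (strict):
2 → extends → [2]
4 → extends → [2, 4]
13 → extends → [2, 4, 13]
8 → replaces 13 → [2, 4, 8]
6 → replaces 8 → [2, 4, 6]
5 → replaces 6 → [2, 4, 5]
12 → extends → [2, 4, 5, 12]
7 → replaces 12 → [2, 4, 5, 7]
1 → replaces 2 → [1, 4, 5, 7]
3 → replaces 4 → [1, 3, 5, 7]
9 → extends → [1, 3, 5, 7, 9]
11 → extends → [1, 3, 5, 7, 9, 11]
10 → replaces 11 → [1, 3, 5, 7, 9, 10]
15 → extends → [1, 3, 5, 7, 9, 10, 15]
14 → replaces 15 → [1, 3, 5, 7, 9, 10, 14]
Seven tails, so the longest strictly increasing subsequence has length 7 (e.g. 2, 4, 6, 7, 9, 11, 15).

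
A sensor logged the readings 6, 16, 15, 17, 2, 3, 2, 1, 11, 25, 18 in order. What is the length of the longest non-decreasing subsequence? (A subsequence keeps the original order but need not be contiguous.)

4

Track the smallest tail for each achievable length (allowing ties):
6 → extends → [6]
16 → extends → [6, 16]
15 → replaces 16 → [6, 15]
17 → extends → [6, 15, 17]
2 → replaces 6 → [2, 15, 17]
3 → replaces 15 → [2, 3, 17]
2 → replaces 3 → [2, 2, 17]
1 → replaces 2 → [1, 2, 17]
11 → replaces 17 → [1, 2, 11]
25 → extends → [1, 2, 11, 25]
18 → replaces 25 → [1, 2, 11, 18]
Four tails, so the longest non-decreasing subsequence has length 4 (e.g. 6, 16, 17, 25).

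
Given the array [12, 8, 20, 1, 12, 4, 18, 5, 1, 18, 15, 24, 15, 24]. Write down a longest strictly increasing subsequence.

1, 4, 5, 18, 24

Patience tails give the LIS length; then backtrack through the dp parents:
12 → extends → [12]
8 → replaces 12 → [8]
20 → extends → [8, 20]
1 → replaces 8 → [1, 20]
12 → replaces 20 → [1, 12]
4 → replaces 12 → [1, 4]
18 → extends → [1, 4, 18]
5 → replaces 18 → [1, 4, 5]
1 → already a tail → [1, 4, 5]
18 → extends → [1, 4, 5, 18]
15 → replaces 18 → [1, 4, 5, 15]
24 → extends → [1, 4, 5, 15, 24]
15 → already a tail → [1, 4, 5, 15, 24]
24 → already a tail → [1, 4, 5, 15, 24]
Length 5; one witness is 1, 4, 5, 18, 24.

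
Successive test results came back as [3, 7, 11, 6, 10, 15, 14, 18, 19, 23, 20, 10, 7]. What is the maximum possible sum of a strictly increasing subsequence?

Let S[i] be the best sum of a strictly increasing subsequence ending at i:
i:      1  2  3  4  5  6  7  8  9 10 11 12 13
a[i]:   3  7 11  6 10 15 14 18 19 23 20 10  7
S:      3 10 21  9 20 36 35 54 73 96 93 20 16
Maximum is 96 (e.g. 3 + 7 + 11 + 15 + 18 + 19 + 23).

96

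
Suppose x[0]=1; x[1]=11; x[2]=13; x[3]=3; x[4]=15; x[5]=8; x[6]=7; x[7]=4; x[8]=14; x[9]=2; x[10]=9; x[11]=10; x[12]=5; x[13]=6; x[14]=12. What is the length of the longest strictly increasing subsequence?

Track the smallest tail for each achievable length (strict):
1 → extends → [1]
11 → extends → [1, 11]
13 → extends → [1, 11, 13]
3 → replaces 11 → [1, 3, 13]
15 → extends → [1, 3, 13, 15]
8 → replaces 13 → [1, 3, 8, 15]
7 → replaces 8 → [1, 3, 7, 15]
4 → replaces 7 → [1, 3, 4, 15]
14 → replaces 15 → [1, 3, 4, 14]
2 → replaces 3 → [1, 2, 4, 14]
9 → replaces 14 → [1, 2, 4, 9]
10 → extends → [1, 2, 4, 9, 10]
5 → replaces 9 → [1, 2, 4, 5, 10]
6 → replaces 10 → [1, 2, 4, 5, 6]
12 → extends → [1, 2, 4, 5, 6, 12]
Six tails, so the longest strictly increasing subsequence has length 6 (e.g. 1, 3, 8, 9, 10, 12).

6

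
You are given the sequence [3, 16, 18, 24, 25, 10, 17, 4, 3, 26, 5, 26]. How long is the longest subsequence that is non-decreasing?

7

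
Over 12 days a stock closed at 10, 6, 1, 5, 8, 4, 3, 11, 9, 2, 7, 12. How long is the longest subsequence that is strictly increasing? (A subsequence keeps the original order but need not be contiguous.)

5

Let dp[i] be the length of the longest such subsequence ending at index i:
i:      1  2  3  4  5  6  7  8  9 10 11 12
a[i]:  10  6  1  5  8  4  3 11  9  2  7 12
dp:     1  1  1  2  3  2  2  4  4  2  3  5
Maximum dp value is 5.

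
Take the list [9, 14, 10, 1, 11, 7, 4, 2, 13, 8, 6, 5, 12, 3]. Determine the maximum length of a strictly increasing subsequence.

Let dp[i] be the length of the longest such subsequence ending at index i:
i:      1  2  3  4  5  6  7  8  9 10 11 12 13 14
a[i]:   9 14 10  1 11  7  4  2 13  8  6  5 12  3
dp:     1  2  2  1  3  2  2  2  4  3  3  3  4  3
Maximum dp value is 4.

4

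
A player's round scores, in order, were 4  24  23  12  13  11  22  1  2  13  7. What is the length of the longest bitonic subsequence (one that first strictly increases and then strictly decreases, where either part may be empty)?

6

inc[i] = longest strictly increasing subsequence ending at i; dec[i] = longest strictly decreasing subsequence starting at i:
i:      1  2  3  4  5  6  7  8  9 10 11
a[i]:   4 24 23 12 13 11 22  1  2 13  7
inc:    1  2  2  2  3  2  4  1  2  3  3
dec:    2  5  4  3  3  2  3  1  1  2  1
Best peak at i=2 (value 24): inc=2, dec=5, length 2+5−1 = 6.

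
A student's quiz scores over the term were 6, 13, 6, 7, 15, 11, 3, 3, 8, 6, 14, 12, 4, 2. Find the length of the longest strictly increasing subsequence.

Let dp[i] be the length of the longest such subsequence ending at index i:
i:      1  2  3  4  5  6  7  8  9 10 11 12 13 14
a[i]:   6 13  6  7 15 11  3  3  8  6 14 12  4  2
dp:     1  2  1  2  3  3  1  1  3  2  4  4  2  1
Maximum dp value is 4.

4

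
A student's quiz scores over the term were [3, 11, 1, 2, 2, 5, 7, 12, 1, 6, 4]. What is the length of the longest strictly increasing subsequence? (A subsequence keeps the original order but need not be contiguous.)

5

Track the smallest tail for each achievable length (strict):
3 → extends → [3]
11 → extends → [3, 11]
1 → replaces 3 → [1, 11]
2 → replaces 11 → [1, 2]
2 → already a tail → [1, 2]
5 → extends → [1, 2, 5]
7 → extends → [1, 2, 5, 7]
12 → extends → [1, 2, 5, 7, 12]
1 → already a tail → [1, 2, 5, 7, 12]
6 → replaces 7 → [1, 2, 5, 6, 12]
4 → replaces 5 → [1, 2, 4, 6, 12]
Five tails, so the longest strictly increasing subsequence has length 5 (e.g. 1, 2, 5, 7, 12).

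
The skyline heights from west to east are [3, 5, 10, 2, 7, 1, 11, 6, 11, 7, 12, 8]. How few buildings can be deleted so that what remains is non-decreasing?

6

Fewest deletions = n − (longest non-decreasing subsequence).
i:      1  2  3  4  5  6  7  8  9 10 11 12
a[i]:   3  5 10  2  7  1 11  6 11  7 12  8
dp:     1  2  3  1  3  1  4  3  5  4  6  5
max dp = 6, so deletions = 12 − 6 = 6.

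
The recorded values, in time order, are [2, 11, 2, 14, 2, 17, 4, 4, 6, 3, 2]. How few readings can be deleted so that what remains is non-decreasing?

5

Fewest deletions = n − (longest non-decreasing subsequence).
Patience tails:
2 → extends → [2]
11 → extends → [2, 11]
2 → replaces 11 → [2, 2]
14 → extends → [2, 2, 14]
2 → replaces 14 → [2, 2, 2]
17 → extends → [2, 2, 2, 17]
4 → replaces 17 → [2, 2, 2, 4]
4 → extends → [2, 2, 2, 4, 4]
6 → extends → [2, 2, 2, 4, 4, 6]
3 → replaces 4 → [2, 2, 2, 3, 4, 6]
2 → replaces 3 → [2, 2, 2, 2, 4, 6]
Longest non-decreasing subsequence has length 6, so deletions = 11 − 6 = 5.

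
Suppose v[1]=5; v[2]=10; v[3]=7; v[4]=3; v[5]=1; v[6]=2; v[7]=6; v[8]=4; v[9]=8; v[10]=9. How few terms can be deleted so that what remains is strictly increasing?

5

Fewest deletions = n − (longest strictly increasing subsequence).
i:      1  2  3  4  5  6  7  8  9 10
v[i]:   5 10  7  3  1  2  6  4  8  9
dp:     1  2  2  1  1  2  3  3  4  5
max dp = 5, so deletions = 10 − 5 = 5.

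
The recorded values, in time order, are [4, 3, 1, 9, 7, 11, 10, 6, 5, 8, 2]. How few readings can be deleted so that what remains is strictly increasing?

8

Fewest deletions = n − (longest strictly increasing subsequence).
Patience tails:
4 → extends → [4]
3 → replaces 4 → [3]
1 → replaces 3 → [1]
9 → extends → [1, 9]
7 → replaces 9 → [1, 7]
11 → extends → [1, 7, 11]
10 → replaces 11 → [1, 7, 10]
6 → replaces 7 → [1, 6, 10]
5 → replaces 6 → [1, 5, 10]
8 → replaces 10 → [1, 5, 8]
2 → replaces 5 → [1, 2, 8]
Longest strictly increasing subsequence has length 3, so deletions = 11 − 3 = 8.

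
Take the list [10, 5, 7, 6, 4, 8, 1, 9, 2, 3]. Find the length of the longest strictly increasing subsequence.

4

Track the smallest tail for each achievable length (strict):
10 → extends → [10]
5 → replaces 10 → [5]
7 → extends → [5, 7]
6 → replaces 7 → [5, 6]
4 → replaces 5 → [4, 6]
8 → extends → [4, 6, 8]
1 → replaces 4 → [1, 6, 8]
9 → extends → [1, 6, 8, 9]
2 → replaces 6 → [1, 2, 8, 9]
3 → replaces 8 → [1, 2, 3, 9]
Four tails, so the longest strictly increasing subsequence has length 4 (e.g. 5, 7, 8, 9).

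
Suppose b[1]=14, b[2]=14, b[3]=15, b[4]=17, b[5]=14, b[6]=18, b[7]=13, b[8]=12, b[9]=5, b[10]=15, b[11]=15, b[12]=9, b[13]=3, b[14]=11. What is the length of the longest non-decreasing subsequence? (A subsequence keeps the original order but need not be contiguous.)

Track the smallest tail for each achievable length (allowing ties):
14 → extends → [14]
14 → extends → [14, 14]
15 → extends → [14, 14, 15]
17 → extends → [14, 14, 15, 17]
14 → replaces 15 → [14, 14, 14, 17]
18 → extends → [14, 14, 14, 17, 18]
13 → replaces 14 → [13, 14, 14, 17, 18]
12 → replaces 13 → [12, 14, 14, 17, 18]
5 → replaces 12 → [5, 14, 14, 17, 18]
15 → replaces 17 → [5, 14, 14, 15, 18]
15 → replaces 18 → [5, 14, 14, 15, 15]
9 → replaces 14 → [5, 9, 14, 15, 15]
3 → replaces 5 → [3, 9, 14, 15, 15]
11 → replaces 14 → [3, 9, 11, 15, 15]
Five tails, so the longest non-decreasing subsequence has length 5 (e.g. 14, 14, 15, 17, 18).

5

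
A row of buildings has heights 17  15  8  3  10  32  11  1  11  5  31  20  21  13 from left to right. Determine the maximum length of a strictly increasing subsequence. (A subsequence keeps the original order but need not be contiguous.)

5

Let dp[i] be the length of the longest such subsequence ending at index i:
i:      1  2  3  4  5  6  7  8  9 10 11 12 13 14
a[i]:  17 15  8  3 10 32 11  1 11  5 31 20 21 13
dp:     1  1  1  1  2  3  3  1  3  2  4  4  5  4
Maximum dp value is 5.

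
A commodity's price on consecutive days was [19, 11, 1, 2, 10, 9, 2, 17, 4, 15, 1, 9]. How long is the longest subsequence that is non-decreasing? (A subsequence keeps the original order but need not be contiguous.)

5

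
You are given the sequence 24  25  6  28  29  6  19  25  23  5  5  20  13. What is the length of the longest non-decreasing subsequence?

Let dp[i] be the length of the longest such subsequence ending at index i:
i:      1  2  3  4  5  6  7  8  9 10 11 12 13
a[i]:  24 25  6 28 29  6 19 25 23  5  5 20 13
dp:     1  2  1  3  4  2  3  4  4  1  2  4  3
Maximum dp value is 4.

4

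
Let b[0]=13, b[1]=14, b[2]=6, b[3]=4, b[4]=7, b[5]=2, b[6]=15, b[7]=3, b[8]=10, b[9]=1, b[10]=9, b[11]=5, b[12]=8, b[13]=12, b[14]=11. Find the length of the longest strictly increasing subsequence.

5

Track the smallest tail for each achievable length (strict):
13 → extends → [13]
14 → extends → [13, 14]
6 → replaces 13 → [6, 14]
4 → replaces 6 → [4, 14]
7 → replaces 14 → [4, 7]
2 → replaces 4 → [2, 7]
15 → extends → [2, 7, 15]
3 → replaces 7 → [2, 3, 15]
10 → replaces 15 → [2, 3, 10]
1 → replaces 2 → [1, 3, 10]
9 → replaces 10 → [1, 3, 9]
5 → replaces 9 → [1, 3, 5]
8 → extends → [1, 3, 5, 8]
12 → extends → [1, 3, 5, 8, 12]
11 → replaces 12 → [1, 3, 5, 8, 11]
Five tails, so the longest strictly increasing subsequence has length 5 (e.g. 2, 3, 5, 8, 12).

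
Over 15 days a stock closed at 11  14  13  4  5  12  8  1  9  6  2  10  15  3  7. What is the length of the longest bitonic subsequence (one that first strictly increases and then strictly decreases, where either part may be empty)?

7

inc[i] = longest strictly increasing subsequence ending at i; dec[i] = longest strictly decreasing subsequence starting at i:
i:      1  2  3  4  5  6  7  8  9 10 11 12 13 14 15
a[i]:  11 14 13  4  5 12  8  1  9  6  2 10 15  3  7
inc:    1  2  2  1  2  3  3  1  4  3  2  5  6  3  4
dec:    4  6  5  2  2  4  3  1  3  2  1  2  2  1  1
Best peak at i=2 (value 14): inc=2, dec=6, length 2+6−1 = 7.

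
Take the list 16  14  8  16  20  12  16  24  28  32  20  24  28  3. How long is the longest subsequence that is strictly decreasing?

Let dp[i] be the longest strictly decreasing subsequence ending at i:
i:      1  2  3  4  5  6  7  8  9 10 11 12 13 14
a[i]:  16 14  8 16 20 12 16 24 28 32 20 24 28  3
dp:     1  2  3  1  1  3  2  1  1  1  2  2  2  4
Maximum is 4.

4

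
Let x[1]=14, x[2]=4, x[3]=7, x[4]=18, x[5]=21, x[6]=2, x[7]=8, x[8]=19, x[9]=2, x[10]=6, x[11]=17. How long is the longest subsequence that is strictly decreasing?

3

Negate each value so 'decreasing' becomes 'increasing', then run patience tails on the negated sequence:
-14 → extends → [-14]
-4 → extends → [-14, -4]
-7 → replaces -4 → [-14, -7]
-18 → replaces -14 → [-18, -7]
-21 → replaces -18 → [-21, -7]
-2 → extends → [-21, -7, -2]
-8 → replaces -7 → [-21, -8, -2]
-19 → replaces -8 → [-21, -19, -2]
-2 → already a tail → [-21, -19, -2]
-6 → replaces -2 → [-21, -19, -6]
-17 → replaces -6 → [-21, -19, -17]
Three tails, so the longest strictly decreasing subsequence of the original has length 3.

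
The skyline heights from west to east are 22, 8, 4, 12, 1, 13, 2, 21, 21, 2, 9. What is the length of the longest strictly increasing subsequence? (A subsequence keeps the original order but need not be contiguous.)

4

Track the smallest tail for each achievable length (strict):
22 → extends → [22]
8 → replaces 22 → [8]
4 → replaces 8 → [4]
12 → extends → [4, 12]
1 → replaces 4 → [1, 12]
13 → extends → [1, 12, 13]
2 → replaces 12 → [1, 2, 13]
21 → extends → [1, 2, 13, 21]
21 → already a tail → [1, 2, 13, 21]
2 → already a tail → [1, 2, 13, 21]
9 → replaces 13 → [1, 2, 9, 21]
Four tails, so the longest strictly increasing subsequence has length 4 (e.g. 8, 12, 13, 21).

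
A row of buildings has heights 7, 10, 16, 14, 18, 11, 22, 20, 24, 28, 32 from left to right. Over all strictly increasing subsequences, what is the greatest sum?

Let S[i] be the best sum of a strictly increasing subsequence ending at i:
i:       1   2   3   4   5   6   7   8   9  10  11
a[i]:    7  10  16  14  18  11  22  20  24  28  32
S:       7  17  33  31  51  28  73  71  97 125 157
Maximum is 157 (e.g. 7 + 10 + 16 + 18 + 22 + 24 + 28 + 32).

157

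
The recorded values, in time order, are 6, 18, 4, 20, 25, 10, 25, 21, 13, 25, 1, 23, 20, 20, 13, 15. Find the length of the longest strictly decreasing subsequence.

Negate each value so 'decreasing' becomes 'increasing', then run patience tails on the negated sequence:
-6 → extends → [-6]
-18 → replaces -6 → [-18]
-4 → extends → [-18, -4]
-20 → replaces -18 → [-20, -4]
-25 → replaces -20 → [-25, -4]
-10 → replaces -4 → [-25, -10]
-25 → already a tail → [-25, -10]
-21 → replaces -10 → [-25, -21]
-13 → extends → [-25, -21, -13]
-25 → already a tail → [-25, -21, -13]
-1 → extends → [-25, -21, -13, -1]
-23 → replaces -21 → [-25, -23, -13, -1]
-20 → replaces -13 → [-25, -23, -20, -1]
-20 → already a tail → [-25, -23, -20, -1]
-13 → replaces -1 → [-25, -23, -20, -13]
-15 → replaces -13 → [-25, -23, -20, -15]
Four tails, so the longest strictly decreasing subsequence of the original has length 4.

4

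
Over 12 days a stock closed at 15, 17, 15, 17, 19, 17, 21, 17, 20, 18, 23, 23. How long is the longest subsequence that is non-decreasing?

8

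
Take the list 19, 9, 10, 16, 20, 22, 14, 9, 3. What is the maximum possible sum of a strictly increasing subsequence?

Let S[i] be the best sum of a strictly increasing subsequence ending at i:
i:      1  2  3  4  5  6  7  8  9
a[i]:  19  9 10 16 20 22 14  9  3
S:     19  9 19 35 55 77 33  9  3
Maximum is 77 (e.g. 9 + 10 + 16 + 20 + 22).

77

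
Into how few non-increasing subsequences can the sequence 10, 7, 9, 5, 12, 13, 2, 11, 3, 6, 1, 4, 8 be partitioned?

4

The minimum number of non-increasing subsequences covering a sequence equals the length of its longest strictly increasing subsequence.
LIS length is 4 (e.g. 7, 9, 12, 13), so 4 piles are needed.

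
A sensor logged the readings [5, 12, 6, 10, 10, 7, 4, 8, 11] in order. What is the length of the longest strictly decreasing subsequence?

Let dp[i] be the longest strictly decreasing subsequence ending at i:
i:      1  2  3  4  5  6  7  8  9
a[i]:   5 12  6 10 10  7  4  8 11
dp:     1  1  2  2  2  3  4  3  2
Maximum is 4.

4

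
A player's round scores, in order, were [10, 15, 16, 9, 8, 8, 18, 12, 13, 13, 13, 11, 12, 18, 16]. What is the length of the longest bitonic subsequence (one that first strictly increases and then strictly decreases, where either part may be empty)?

inc[i] = longest strictly increasing subsequence ending at i; dec[i] = longest strictly decreasing subsequence starting at i:
i:      1  2  3  4  5  6  7  8  9 10 11 12 13 14 15
a[i]:  10 15 16  9  8  8 18 12 13 13 13 11 12 18 16
inc:    1  2  3  1  1  1  4  2  3  3  3  2  3  4  4
dec:    3  3  3  2  1  1  3  2  2  2  2  1  1  2  1
Best peak at i=7 (value 18): inc=4, dec=3, length 4+3−1 = 6.

6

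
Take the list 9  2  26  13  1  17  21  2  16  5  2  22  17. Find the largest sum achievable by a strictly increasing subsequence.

82

Let S[i] be the best sum of a strictly increasing subsequence ending at i:
i:      1  2  3  4  5  6  7  8  9 10 11 12 13
a[i]:   9  2 26 13  1 17 21  2 16  5  2 22 17
S:      9  2 35 22  1 39 60  3 38  8  3 82 55
Maximum is 82 (e.g. 9 + 13 + 17 + 21 + 22).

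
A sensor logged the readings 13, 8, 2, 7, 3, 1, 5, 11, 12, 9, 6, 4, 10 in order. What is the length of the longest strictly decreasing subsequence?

5

Negate each value so 'decreasing' becomes 'increasing', then run patience tails on the negated sequence:
-13 → extends → [-13]
-8 → extends → [-13, -8]
-2 → extends → [-13, -8, -2]
-7 → replaces -2 → [-13, -8, -7]
-3 → extends → [-13, -8, -7, -3]
-1 → extends → [-13, -8, -7, -3, -1]
-5 → replaces -3 → [-13, -8, -7, -5, -1]
-11 → replaces -8 → [-13, -11, -7, -5, -1]
-12 → replaces -11 → [-13, -12, -7, -5, -1]
-9 → replaces -7 → [-13, -12, -9, -5, -1]
-6 → replaces -5 → [-13, -12, -9, -6, -1]
-4 → replaces -1 → [-13, -12, -9, -6, -4]
-10 → replaces -9 → [-13, -12, -10, -6, -4]
Five tails, so the longest strictly decreasing subsequence of the original has length 5.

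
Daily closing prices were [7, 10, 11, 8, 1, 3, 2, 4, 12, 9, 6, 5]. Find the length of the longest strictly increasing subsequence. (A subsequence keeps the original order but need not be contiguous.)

4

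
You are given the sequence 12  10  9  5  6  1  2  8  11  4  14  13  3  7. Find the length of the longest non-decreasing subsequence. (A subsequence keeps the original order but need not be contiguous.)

5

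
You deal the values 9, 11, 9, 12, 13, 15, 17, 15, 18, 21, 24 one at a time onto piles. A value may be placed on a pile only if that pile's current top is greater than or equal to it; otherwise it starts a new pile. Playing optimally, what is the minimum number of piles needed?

9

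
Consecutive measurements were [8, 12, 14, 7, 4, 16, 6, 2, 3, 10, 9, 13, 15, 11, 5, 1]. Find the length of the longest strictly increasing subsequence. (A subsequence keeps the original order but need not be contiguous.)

Track the smallest tail for each achievable length (strict):
8 → extends → [8]
12 → extends → [8, 12]
14 → extends → [8, 12, 14]
7 → replaces 8 → [7, 12, 14]
4 → replaces 7 → [4, 12, 14]
16 → extends → [4, 12, 14, 16]
6 → replaces 12 → [4, 6, 14, 16]
2 → replaces 4 → [2, 6, 14, 16]
3 → replaces 6 → [2, 3, 14, 16]
10 → replaces 14 → [2, 3, 10, 16]
9 → replaces 10 → [2, 3, 9, 16]
13 → replaces 16 → [2, 3, 9, 13]
15 → extends → [2, 3, 9, 13, 15]
11 → replaces 13 → [2, 3, 9, 11, 15]
5 → replaces 9 → [2, 3, 5, 11, 15]
1 → replaces 2 → [1, 3, 5, 11, 15]
Five tails, so the longest strictly increasing subsequence has length 5 (e.g. 4, 6, 10, 13, 15).

5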